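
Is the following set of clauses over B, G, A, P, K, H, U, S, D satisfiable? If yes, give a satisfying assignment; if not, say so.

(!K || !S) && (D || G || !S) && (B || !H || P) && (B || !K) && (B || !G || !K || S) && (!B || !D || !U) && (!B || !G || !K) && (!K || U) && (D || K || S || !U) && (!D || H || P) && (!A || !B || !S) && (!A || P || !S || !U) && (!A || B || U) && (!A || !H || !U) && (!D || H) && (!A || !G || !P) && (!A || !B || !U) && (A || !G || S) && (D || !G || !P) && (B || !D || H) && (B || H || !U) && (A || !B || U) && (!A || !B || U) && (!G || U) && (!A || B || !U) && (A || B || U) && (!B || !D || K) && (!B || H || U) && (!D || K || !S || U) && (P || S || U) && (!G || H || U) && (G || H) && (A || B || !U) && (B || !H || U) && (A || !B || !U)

Case U = True:
  If B = True:
    (!B || !D || !U) forces D = False.
    (!A || !B || !U) forces A = False.
    clause (A || !B || !U) is falsified.
  If B = False:
    (B || !K) forces K = False.
    (B || H || !U) forces H = True.
    (B || !H || P) forces P = True.
    (!A || !H || !U) forces A = False.
    clause (A || B || !U) is falsified.
  Every sub-case reaches a contradiction.
Case U = False:
  (!K || U) forces K = False.
  (!G || U) forces G = False.
  (G || H) forces H = True.
  (B || !H || U) forces B = True.
  (A || !B || U) forces A = True.
  Clause (!A || !B || U) is falsified — contradiction.
Both cases fail, so the formula is unsatisfiable.

Unsatisfiable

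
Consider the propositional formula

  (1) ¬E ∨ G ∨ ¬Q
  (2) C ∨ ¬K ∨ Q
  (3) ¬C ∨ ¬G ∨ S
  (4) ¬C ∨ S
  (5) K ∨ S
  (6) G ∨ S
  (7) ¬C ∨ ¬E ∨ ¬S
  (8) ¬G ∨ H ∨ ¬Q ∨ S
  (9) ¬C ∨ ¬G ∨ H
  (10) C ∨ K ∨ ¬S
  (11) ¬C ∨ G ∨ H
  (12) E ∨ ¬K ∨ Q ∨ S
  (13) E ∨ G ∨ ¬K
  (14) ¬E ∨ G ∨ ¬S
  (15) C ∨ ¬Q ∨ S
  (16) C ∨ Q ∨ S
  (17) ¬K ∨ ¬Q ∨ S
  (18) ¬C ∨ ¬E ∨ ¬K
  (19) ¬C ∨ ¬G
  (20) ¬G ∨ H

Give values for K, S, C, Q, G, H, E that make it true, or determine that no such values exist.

K = False, S = True, C = True, Q = False, G = False, H = True, E = False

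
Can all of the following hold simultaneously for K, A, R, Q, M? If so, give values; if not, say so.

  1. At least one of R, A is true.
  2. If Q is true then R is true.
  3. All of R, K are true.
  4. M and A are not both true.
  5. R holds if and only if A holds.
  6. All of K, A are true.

K = True, A = True, R = True, Q = True, M = False

  (1) {R, A}: 2 true — at least one ✓
  (2) Q=T ⇒ R: T ✓
  (3) {R, K}: all 2 true ✓
  (4) M=F, A=T — not both ✓
  (5) R=T, A=T — same ✓
  (6) {K, A}: all 2 true ✓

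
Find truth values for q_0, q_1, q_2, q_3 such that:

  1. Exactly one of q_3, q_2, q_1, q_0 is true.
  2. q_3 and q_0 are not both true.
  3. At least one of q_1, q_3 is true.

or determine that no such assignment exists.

q_0 = False; q_1 = True; q_2 = False; q_3 = False

  (1) {q_3, q_2, q_1, q_0}: 1 true — exactly one ✓
  (2) q_3=F, q_0=F — not both ✓
  (3) {q_1, q_3}: 1 true — at least one ✓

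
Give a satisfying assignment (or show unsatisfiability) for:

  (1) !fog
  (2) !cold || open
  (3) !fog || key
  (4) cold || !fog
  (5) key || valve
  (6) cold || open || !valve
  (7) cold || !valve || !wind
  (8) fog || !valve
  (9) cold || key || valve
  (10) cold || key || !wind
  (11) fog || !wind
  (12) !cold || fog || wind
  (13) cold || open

open = True, fog = False, cold = False, valve = False, wind = False, key = True

Unit clause (!fog) forces fog = False.
In (fog || !valve) only !valve is left, so valve = False.
In (fog || !wind) only !wind is left, so wind = False.
In (!cold || fog || wind) only !cold is left, so cold = False.
In (cold || open) only open is left, so open = True.
In (key || valve) only key is left, so key = True.
All clauses satisfied.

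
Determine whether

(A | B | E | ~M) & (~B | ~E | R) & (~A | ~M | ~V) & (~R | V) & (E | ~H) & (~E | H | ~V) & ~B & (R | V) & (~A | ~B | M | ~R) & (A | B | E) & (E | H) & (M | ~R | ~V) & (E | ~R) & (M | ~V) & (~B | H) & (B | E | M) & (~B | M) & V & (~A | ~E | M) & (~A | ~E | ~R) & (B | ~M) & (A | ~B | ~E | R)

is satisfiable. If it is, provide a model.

UNSATISFIABLE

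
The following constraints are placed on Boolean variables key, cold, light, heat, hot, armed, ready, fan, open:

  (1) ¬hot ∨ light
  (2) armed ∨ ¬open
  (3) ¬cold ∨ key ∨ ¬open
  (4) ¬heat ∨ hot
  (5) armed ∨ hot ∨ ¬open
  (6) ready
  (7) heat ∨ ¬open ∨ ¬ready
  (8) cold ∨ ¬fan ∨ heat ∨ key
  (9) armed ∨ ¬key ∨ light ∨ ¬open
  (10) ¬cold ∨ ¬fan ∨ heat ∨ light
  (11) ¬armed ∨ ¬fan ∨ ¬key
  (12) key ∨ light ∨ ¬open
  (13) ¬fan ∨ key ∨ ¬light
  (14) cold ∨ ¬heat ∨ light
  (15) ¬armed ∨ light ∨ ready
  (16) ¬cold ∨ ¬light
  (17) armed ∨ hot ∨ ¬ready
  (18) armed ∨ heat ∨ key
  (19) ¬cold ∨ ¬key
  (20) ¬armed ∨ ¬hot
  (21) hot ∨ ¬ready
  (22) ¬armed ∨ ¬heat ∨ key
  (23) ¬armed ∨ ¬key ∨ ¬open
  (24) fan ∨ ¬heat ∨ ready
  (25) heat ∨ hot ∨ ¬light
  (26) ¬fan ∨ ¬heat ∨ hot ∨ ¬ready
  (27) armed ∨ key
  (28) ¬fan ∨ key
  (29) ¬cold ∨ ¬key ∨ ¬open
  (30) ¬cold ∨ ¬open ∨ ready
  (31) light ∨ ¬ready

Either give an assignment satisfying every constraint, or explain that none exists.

Unit clause (ready) forces ready = True.
In (hot ∨ ¬ready) only hot is left, so hot = True.
In (light ∨ ¬ready) only light is left, so light = True.
In (¬cold ∨ ¬light) only ¬cold is left, so cold = False.
In (¬armed ∨ ¬hot) only ¬armed is left, so armed = False.
In (armed ∨ key) only key is left, so key = True.
In (armed ∨ ¬open) only ¬open is left, so open = False.
Set heat = True.
Set fan = True.
All clauses satisfied.

key = True, cold = False, light = True, heat = True, hot = True, armed = False, ready = True, fan = True, open = False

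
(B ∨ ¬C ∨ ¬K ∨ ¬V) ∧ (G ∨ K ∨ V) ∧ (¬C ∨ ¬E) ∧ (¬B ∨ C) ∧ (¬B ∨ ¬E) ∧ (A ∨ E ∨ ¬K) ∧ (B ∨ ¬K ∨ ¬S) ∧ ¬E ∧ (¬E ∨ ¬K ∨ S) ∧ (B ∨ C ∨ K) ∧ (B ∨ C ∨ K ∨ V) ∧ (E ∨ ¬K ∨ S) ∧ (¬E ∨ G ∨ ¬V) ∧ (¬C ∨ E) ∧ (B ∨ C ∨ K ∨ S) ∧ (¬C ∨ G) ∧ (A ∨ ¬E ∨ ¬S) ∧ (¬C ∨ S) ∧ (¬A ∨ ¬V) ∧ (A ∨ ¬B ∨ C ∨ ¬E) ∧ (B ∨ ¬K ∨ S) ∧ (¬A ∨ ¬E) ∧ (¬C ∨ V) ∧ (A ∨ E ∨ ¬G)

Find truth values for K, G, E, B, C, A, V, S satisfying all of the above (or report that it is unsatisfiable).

Unsatisfiable — no assignment works.

Case E = True:
  Clause (¬E) is falsified — contradiction.
Case E = False:
  (¬C ∨ E) forces C = False.
  (¬B ∨ C) forces B = False.
  (B ∨ C ∨ K) forces K = True.
  (A ∨ E ∨ ¬K) forces A = True.
  (B ∨ ¬K ∨ ¬S) forces S = False.
  Clause (E ∨ ¬K ∨ S) is falsified — contradiction.
Both cases fail, so the formula is unsatisfiable.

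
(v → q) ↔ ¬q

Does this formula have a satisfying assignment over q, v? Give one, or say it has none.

q = False, v = False

  (v → q) ↔ ¬q = True
    v → q = True
    ¬q = True
The formula evaluates to True.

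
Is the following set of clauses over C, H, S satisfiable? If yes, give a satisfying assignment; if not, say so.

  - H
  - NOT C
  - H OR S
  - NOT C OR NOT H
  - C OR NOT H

The formula is unsatisfiable.

Case C = True:
  Clause (NOT C) is falsified — contradiction.
Case C = False:
  (H) forces H = True.
  Clause (C OR NOT H) is falsified — contradiction.
Both cases fail, so the formula is unsatisfiable.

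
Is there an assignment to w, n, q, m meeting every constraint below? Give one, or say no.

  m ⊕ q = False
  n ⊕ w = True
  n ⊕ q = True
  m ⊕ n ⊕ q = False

w: True; n: False; q: True; m: True

m ⊕ q = T ⊕ T = False ✓
n ⊕ w = F ⊕ T = True ✓
n ⊕ q = F ⊕ T = True ✓
m ⊕ n ⊕ q = T ⊕ F ⊕ T = False ✓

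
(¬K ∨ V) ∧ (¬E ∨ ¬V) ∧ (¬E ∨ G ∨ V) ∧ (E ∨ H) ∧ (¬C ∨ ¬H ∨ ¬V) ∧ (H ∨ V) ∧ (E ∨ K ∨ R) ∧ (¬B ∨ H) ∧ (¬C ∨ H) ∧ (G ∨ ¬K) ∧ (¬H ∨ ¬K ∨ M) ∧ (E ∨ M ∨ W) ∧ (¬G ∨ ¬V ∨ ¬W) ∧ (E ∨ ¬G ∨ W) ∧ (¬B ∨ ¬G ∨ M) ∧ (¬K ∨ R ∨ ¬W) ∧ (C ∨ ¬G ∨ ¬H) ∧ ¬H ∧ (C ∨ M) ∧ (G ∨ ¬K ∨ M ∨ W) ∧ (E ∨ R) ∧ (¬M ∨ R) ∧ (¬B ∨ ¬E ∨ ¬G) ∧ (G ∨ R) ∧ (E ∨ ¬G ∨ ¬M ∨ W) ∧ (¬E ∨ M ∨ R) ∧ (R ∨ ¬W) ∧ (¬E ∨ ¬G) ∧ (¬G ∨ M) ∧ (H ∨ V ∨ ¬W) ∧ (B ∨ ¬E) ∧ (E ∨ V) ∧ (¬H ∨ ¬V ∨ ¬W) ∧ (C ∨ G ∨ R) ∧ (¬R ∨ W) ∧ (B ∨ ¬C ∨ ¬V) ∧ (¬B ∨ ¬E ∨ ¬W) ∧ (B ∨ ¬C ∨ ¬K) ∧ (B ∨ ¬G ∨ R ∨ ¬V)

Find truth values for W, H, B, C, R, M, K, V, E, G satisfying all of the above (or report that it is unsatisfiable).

Unsatisfiable — no assignment works.

Case H = True:
  Clause (¬H) is falsified — contradiction.
Case H = False:
  (E ∨ H) forces E = True.
  (¬E ∨ ¬V) forces V = False.
  Clause (H ∨ V) is falsified — contradiction.
Both cases fail, so the formula is unsatisfiable.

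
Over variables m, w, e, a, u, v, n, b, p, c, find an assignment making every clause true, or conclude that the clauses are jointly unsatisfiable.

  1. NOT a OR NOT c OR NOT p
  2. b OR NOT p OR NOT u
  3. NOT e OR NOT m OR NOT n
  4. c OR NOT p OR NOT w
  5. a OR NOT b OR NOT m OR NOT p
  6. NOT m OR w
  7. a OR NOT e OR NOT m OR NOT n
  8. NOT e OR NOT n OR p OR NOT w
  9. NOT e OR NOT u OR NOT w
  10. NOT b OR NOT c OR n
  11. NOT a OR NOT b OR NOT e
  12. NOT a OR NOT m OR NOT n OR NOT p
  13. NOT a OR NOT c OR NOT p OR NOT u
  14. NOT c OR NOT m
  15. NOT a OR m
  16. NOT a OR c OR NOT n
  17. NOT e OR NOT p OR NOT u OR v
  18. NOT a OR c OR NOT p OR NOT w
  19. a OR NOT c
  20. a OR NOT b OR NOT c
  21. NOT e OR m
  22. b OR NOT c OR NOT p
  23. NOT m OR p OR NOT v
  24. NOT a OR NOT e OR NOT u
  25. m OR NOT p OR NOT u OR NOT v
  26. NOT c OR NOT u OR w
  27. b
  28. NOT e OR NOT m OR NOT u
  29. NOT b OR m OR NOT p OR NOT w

Unit clause (b) forces b = True.
Set m = False.
  then (NOT a OR m) forces a = False.
  then (a OR NOT c) forces c = False.
  then (NOT e OR m) forces e = False.
Set w = False.
Set u = False.
Set v = False.
Set n = True.
Set p = True.
All clauses satisfied.

m=F; w=F; e=F; a=F; u=F; v=F; n=T; b=T; p=T; c=F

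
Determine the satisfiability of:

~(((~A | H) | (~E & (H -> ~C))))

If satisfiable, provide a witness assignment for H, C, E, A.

H = False; C = True; E = True; A = True

  ~(((~A | H) | (~E & (H -> ~C)))) = True
    (~A | H) | (~E & (H -> ~C)) = False
      ~A | H = False
        ~A = False
      ~E & (H -> ~C) = False
        ~E = False
        H -> ~C = True
          ~C = False
The formula evaluates to True.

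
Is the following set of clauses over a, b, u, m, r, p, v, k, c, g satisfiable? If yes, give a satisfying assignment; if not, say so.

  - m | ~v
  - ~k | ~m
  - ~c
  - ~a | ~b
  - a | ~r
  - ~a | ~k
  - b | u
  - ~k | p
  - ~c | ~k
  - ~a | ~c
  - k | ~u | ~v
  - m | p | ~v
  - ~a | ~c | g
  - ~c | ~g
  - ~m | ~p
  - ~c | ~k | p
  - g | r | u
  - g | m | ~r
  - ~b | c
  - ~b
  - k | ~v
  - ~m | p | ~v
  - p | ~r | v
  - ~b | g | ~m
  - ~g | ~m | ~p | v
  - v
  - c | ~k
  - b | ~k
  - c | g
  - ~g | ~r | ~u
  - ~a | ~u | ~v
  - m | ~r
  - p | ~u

Unsatisfiable — no assignment works.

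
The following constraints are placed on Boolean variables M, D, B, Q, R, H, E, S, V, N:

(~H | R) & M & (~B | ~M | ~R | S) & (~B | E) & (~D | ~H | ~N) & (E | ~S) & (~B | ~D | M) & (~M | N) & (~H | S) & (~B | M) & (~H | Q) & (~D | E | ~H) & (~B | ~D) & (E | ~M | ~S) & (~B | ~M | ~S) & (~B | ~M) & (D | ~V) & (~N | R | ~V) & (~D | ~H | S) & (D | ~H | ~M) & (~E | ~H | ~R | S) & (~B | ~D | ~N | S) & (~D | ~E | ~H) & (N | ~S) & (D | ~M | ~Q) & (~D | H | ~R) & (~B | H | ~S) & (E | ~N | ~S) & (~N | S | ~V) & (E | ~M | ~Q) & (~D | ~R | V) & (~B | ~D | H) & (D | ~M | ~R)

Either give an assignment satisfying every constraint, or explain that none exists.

M = True; D = True; B = False; Q = False; R = False; H = False; E = False; S = False; V = False; N = True

Unit clause (M) forces M = True.
In (~M | N) only N is left, so N = True.
In (~B | ~M) only ~B is left, so B = False.
Set D = True.
  then (~D | ~H | ~N) forces H = False.
  then (~D | H | ~R) forces R = False.
  then (~N | R | ~V) forces V = False.
Set Q = False.
Set E = False.
  then (E | ~S) forces S = False.
All clauses satisfied.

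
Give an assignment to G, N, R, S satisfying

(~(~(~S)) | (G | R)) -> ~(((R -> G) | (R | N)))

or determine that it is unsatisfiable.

G = False, N = False, R = False, S = True

  (~(~(~S)) | (G | R)) -> ~(((R -> G) | (R | N))) = True
    ~(~(~S)) | (G | R) = False
      ~(~(~S)) = False
        ~(~S) = True
          ~S = False
      G | R = False
    ~(((R -> G) | (R | N))) = False
      (R -> G) | (R | N) = True
        R -> G = True
        R | N = False
The formula evaluates to True.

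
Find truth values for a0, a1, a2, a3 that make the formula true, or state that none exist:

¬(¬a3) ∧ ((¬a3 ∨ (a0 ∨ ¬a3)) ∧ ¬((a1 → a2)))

a0: True, a1: True, a2: False, a3: True

  ¬(¬a3) = True
    ¬a3 = False
  (¬a3 ∨ (a0 ∨ ¬a3)) ∧ ¬((a1 → a2)) = True
    ¬a3 ∨ (a0 ∨ ¬a3) = True
      ¬a3 = False
      a0 ∨ ¬a3 = True
        ¬a3 = False
    ¬((a1 → a2)) = True
      a1 → a2 = False
Both conjuncts True, so the formula holds.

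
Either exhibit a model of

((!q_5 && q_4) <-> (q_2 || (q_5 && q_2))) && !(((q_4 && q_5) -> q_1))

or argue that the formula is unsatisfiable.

q_1 = False; q_2 = False; q_4 = True; q_5 = True

  (!q_5 && q_4) <-> (q_2 || (q_5 && q_2)) = True
    !q_5 && q_4 = False
      !q_5 = False
    q_2 || (q_5 && q_2) = False
      q_5 && q_2 = False
  !(((q_4 && q_5) -> q_1)) = True
    (q_4 && q_5) -> q_1 = False
      q_4 && q_5 = True
Both conjuncts True, so the formula holds.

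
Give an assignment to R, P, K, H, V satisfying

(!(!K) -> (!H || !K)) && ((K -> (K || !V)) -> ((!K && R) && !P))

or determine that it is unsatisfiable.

R: True; P: False; K: False; H: True; V: True

  !(!K) -> (!H || !K) = True
    !(!K) = False
      !K = True
    !H || !K = True
      !H = False
      !K = True
  (K -> (K || !V)) -> ((!K && R) && !P) = True
    K -> (K || !V) = True
      K || !V = False
        !V = False
    (!K && R) && !P = True
      !K && R = True
        !K = True
      !P = True
Both conjuncts True, so the formula holds.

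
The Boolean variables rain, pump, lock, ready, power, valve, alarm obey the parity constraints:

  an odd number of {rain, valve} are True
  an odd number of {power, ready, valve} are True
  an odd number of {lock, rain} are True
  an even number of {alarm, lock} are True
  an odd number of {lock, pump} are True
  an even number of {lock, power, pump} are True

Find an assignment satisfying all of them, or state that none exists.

rain = False, pump = False, lock = True, ready = True, power = True, valve = True, alarm = True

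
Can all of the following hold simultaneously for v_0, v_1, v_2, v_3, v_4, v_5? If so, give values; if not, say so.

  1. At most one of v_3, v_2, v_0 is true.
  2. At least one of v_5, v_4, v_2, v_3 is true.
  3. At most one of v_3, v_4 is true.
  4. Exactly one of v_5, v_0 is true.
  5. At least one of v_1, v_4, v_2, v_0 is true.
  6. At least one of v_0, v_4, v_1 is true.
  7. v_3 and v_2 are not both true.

v_0: False, v_1: True, v_2: False, v_3: False, v_4: True, v_5: True

  (1) {v_3, v_2, v_0}: 0 true — at most one ✓
  (2) {v_5, v_4, v_2, v_3}: 2 true — at least one ✓
  (3) {v_3, v_4}: 1 true — at most one ✓
  (4) {v_5, v_0}: 1 true — exactly one ✓
  (5) {v_1, v_4, v_2, v_0}: 2 true — at least one ✓
  (6) {v_0, v_4, v_1}: 2 true — at least one ✓
  (7) v_3=F, v_2=F — not both ✓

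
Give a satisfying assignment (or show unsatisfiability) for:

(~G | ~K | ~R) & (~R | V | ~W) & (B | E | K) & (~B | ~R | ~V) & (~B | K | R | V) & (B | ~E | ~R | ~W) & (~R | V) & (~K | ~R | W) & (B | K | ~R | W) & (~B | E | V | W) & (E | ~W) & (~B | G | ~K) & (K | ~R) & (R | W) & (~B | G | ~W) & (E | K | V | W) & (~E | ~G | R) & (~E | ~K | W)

W=T, G=F, K=T, V=F, E=T, R=F, B=F

Try W = False:
  (R | W) forces R = True.
  (~R | V) forces V = True.
  (~B | ~R | ~V) forces B = False.
  (~K | ~R | W) forces K = False.
  clause (B | K | ~R | W) is falsified — backtrack.
So W = True.
  then (E | ~W) forces E = True.
Set G = False.
  then (~B | G | ~W) forces B = False.
  then (B | ~E | ~R | ~W) forces R = False.
Set K = True.
Set V = False.
All clauses satisfied.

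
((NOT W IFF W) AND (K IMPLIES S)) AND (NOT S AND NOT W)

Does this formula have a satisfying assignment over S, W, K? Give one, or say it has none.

The conjunct NOT W IFF W is unsatisfiable on its own:
  W=F: evaluates to False.
  W=T: evaluates to False.
So the whole conjunction is unsatisfiable.

No satisfying assignment exists.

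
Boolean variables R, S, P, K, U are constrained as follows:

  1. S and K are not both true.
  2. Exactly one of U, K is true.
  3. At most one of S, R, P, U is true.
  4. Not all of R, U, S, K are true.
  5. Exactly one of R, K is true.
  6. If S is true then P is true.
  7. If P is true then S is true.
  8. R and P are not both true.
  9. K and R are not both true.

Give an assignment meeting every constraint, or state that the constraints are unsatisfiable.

R = False; S = False; P = False; K = True; U = False

  (1) S=F, K=T — not both ✓
  (2) {U, K}: 1 true — exactly one ✓
  (3) {S, R, P, U}: 0 true — at most one ✓
  (4) {R, U, S, K}: 1/4 true — not all ✓
  (5) {R, K}: 1 true — exactly one ✓
  (6) S=F ⇒ P: vacuous ✓
  (7) P=F ⇒ S: vacuous ✓
  (8) R=F, P=F — not both ✓
  (9) K=T, R=F — not both ✓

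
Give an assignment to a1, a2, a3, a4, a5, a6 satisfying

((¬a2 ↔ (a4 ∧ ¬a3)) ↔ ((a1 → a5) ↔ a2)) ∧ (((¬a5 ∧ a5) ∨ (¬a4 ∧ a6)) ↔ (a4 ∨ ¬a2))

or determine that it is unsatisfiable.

a1 = True, a2 = True, a3 = False, a4 = False, a5 = True, a6 = False

  (¬a2 ↔ (a4 ∧ ¬a3)) ↔ ((a1 → a5) ↔ a2) = True
    ¬a2 ↔ (a4 ∧ ¬a3) = True
      ¬a2 = False
      a4 ∧ ¬a3 = False
        ¬a3 = True
    (a1 → a5) ↔ a2 = True
      a1 → a5 = True
  ((¬a5 ∧ a5) ∨ (¬a4 ∧ a6)) ↔ (a4 ∨ ¬a2) = True
    (¬a5 ∧ a5) ∨ (¬a4 ∧ a6) = False
      ¬a5 ∧ a5 = False
        ¬a5 = False
      ¬a4 ∧ a6 = False
        ¬a4 = True
    a4 ∨ ¬a2 = False
      ¬a2 = False
Both conjuncts True, so the formula holds.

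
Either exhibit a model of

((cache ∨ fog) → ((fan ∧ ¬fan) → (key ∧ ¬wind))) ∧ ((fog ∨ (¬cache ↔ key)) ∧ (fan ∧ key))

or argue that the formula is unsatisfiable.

fan: True; cache: False; fog: True; key: True; wind: False

  (cache ∨ fog) → ((fan ∧ ¬fan) → (key ∧ ¬wind)) = True
    cache ∨ fog = True
    (fan ∧ ¬fan) → (key ∧ ¬wind) = True
      fan ∧ ¬fan = False
        ¬fan = False
      key ∧ ¬wind = True
        ¬wind = True
  (fog ∨ (¬cache ↔ key)) ∧ (fan ∧ key) = True
    fog ∨ (¬cache ↔ key) = True
      ¬cache ↔ key = True
        ¬cache = True
    fan ∧ key = True
Both conjuncts True, so the formula holds.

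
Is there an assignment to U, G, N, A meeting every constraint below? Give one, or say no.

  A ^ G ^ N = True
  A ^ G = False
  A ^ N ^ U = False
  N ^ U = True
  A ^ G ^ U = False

U: False, G: True, N: True, A: True

A ^ G ^ N = T ^ T ^ T = True ✓
A ^ G = T ^ T = False ✓
A ^ N ^ U = T ^ T ^ F = False ✓
N ^ U = T ^ F = True ✓
A ^ G ^ U = T ^ T ^ F = False ✓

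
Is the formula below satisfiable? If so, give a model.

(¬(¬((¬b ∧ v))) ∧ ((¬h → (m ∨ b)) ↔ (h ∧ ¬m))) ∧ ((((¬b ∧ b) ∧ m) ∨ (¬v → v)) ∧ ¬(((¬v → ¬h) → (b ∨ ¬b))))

The conjunct ¬(((¬v → ¬h) → (b ∨ ¬b))) is unsatisfiable on its own:
  b=F, h=F, v=F: evaluates to False.
  b=F, h=F, v=T: evaluates to False.
  b=F, h=T, v=F: evaluates to False.
  b=F, h=T, v=T: evaluates to False.
  b=T, h=F, v=F: evaluates to False.
  b=T, h=F, v=T: evaluates to False.
  b=T, h=T, v=F: evaluates to False.
  b=T, h=T, v=T: evaluates to False.
So the whole conjunction is unsatisfiable.

Unsatisfiable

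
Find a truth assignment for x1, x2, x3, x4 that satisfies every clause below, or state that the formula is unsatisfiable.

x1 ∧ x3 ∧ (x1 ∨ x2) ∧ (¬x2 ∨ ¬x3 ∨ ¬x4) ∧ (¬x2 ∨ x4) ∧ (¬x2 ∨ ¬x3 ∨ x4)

x1=T, x2=F, x3=T, x4=F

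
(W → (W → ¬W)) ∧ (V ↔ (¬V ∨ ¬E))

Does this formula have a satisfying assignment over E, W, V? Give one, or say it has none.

E: False; W: False; V: True

  W → (W → ¬W) = True
    W → ¬W = True
      ¬W = True
  V ↔ (¬V ∨ ¬E) = True
    ¬V ∨ ¬E = True
      ¬V = False
      ¬E = True
Both conjuncts True, so the formula holds.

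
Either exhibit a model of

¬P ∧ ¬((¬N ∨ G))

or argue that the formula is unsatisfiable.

N: True, G: False, P: False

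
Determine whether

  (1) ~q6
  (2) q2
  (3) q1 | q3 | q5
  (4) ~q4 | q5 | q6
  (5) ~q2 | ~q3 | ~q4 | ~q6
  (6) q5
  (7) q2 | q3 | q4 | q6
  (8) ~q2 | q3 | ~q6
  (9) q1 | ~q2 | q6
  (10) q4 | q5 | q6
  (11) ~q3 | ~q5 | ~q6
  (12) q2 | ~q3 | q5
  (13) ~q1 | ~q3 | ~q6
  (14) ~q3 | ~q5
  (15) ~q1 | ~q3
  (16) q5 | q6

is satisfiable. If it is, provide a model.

q1 = True; q2 = True; q3 = False; q4 = True; q5 = True; q6 = False

Unit clause (~q6) forces q6 = False.
Unit clause (q2) forces q2 = True.
Unit clause (q5) forces q5 = True.
In (q1 | ~q2 | q6) only q1 is left, so q1 = True.
In (~q3 | ~q5) only ~q3 is left, so q3 = False.
Set q4 = True.
All clauses satisfied.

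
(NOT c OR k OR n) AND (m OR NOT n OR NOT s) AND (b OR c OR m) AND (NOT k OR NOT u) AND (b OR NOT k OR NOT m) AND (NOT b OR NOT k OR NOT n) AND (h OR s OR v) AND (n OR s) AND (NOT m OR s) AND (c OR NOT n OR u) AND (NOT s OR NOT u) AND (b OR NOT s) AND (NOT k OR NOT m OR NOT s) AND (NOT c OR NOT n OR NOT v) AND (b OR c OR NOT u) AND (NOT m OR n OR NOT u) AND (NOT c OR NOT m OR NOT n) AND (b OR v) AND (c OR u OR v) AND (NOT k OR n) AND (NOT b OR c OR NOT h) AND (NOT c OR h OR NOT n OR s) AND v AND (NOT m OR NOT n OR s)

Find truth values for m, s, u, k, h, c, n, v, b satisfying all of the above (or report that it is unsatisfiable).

m = False; s = False; u = True; k = False; h = False; c = False; n = True; v = True; b = True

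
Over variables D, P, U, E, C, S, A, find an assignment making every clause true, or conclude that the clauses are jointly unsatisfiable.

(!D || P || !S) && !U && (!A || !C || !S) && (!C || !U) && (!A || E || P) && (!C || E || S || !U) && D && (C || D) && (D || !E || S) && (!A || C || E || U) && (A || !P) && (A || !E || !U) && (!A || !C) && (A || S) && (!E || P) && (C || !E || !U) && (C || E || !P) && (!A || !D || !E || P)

D = True, P = True, U = False, E = True, C = False, S = True, A = True

Unit clause (!U) forces U = False.
Unit clause (D) forces D = True.
Try P = False:
  (!D || P || !S) forces S = False.
  (A || S) forces A = True.
  (!A || E || P) forces E = True.
  clause (!E || P) is falsified — backtrack.
So P = True.
  then (A || !P) forces A = True.
  then (!A || !C) forces C = False.
  then (C || E || !P) forces E = True.
Set S = True.
All clauses satisfied.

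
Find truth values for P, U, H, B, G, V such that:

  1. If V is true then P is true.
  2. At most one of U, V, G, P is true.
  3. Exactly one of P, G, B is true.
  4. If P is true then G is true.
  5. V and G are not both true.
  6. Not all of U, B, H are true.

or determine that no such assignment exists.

P = False; U = False; H = True; B = False; G = True; V = False

  (1) V=F ⇒ P: vacuous ✓
  (2) {U, V, G, P}: 1 true — at most one ✓
  (3) {P, G, B}: 1 true — exactly one ✓
  (4) P=F ⇒ G: vacuous ✓
  (5) V=F, G=T — not both ✓
  (6) {U, B, H}: 1/3 true — not all ✓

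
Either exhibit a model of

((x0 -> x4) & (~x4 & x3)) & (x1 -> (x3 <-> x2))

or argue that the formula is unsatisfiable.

x0 = False; x1 = False; x2 = False; x3 = True; x4 = False

  (x0 -> x4) & (~x4 & x3) = True
    x0 -> x4 = True
    ~x4 & x3 = True
      ~x4 = True
  x1 -> (x3 <-> x2) = True
    x3 <-> x2 = False
Both conjuncts True, so the formula holds.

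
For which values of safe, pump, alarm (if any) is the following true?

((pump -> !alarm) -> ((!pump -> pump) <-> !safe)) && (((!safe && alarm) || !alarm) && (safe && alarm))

Unsatisfiable — no assignment works.

Case safe = True: the formula simplifies to ((pump -> !alarm) -> !((!pump -> pump))) && (!alarm && alarm).
  alarm = True: the conjunct !alarm is False.
  alarm = False: the conjunct alarm is False.
Case safe = False: the conjunct safe is False.
Both cases fail — unsatisfiable.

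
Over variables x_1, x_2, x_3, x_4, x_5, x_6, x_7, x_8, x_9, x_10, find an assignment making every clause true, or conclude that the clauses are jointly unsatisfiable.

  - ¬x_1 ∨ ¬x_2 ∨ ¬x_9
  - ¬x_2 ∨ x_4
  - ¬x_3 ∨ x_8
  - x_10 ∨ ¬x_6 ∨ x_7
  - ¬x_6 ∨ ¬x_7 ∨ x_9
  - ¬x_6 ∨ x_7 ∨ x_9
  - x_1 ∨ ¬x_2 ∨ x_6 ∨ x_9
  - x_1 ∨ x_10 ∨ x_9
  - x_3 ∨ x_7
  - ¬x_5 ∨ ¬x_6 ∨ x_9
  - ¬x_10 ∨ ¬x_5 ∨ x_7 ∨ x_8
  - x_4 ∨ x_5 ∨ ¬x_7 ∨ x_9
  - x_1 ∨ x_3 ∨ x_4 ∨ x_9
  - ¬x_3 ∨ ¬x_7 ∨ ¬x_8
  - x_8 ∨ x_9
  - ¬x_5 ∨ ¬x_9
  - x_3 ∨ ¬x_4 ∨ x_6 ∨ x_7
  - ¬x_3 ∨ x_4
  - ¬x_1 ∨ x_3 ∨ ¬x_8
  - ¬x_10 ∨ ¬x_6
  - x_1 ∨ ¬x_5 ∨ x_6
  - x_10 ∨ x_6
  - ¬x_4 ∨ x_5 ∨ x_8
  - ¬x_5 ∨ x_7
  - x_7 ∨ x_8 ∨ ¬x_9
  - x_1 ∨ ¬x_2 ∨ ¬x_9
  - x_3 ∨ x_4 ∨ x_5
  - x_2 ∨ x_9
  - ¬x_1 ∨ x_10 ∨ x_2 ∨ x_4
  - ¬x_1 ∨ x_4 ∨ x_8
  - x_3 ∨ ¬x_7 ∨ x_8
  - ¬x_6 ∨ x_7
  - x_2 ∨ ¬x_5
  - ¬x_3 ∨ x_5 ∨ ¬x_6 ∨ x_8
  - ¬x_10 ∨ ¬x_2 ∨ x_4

Set x_1 = False.
Set x_2 = False.
  then (x_2 ∨ x_9) forces x_9 = True.
  then (x_2 ∨ ¬x_5) forces x_5 = False.
Set x_3 = False.
  then (x_3 ∨ x_7) forces x_7 = True.
  then (x_3 ∨ x_4 ∨ x_5) forces x_4 = True.
  then (x_3 ∨ ¬x_7 ∨ x_8) forces x_8 = True.
Set x_6 = False.
  then (x_10 ∨ x_6) forces x_10 = True.
All clauses satisfied.

x_1 = False, x_2 = False, x_3 = False, x_4 = True, x_5 = False, x_6 = False, x_7 = True, x_8 = True, x_9 = True, x_10 = True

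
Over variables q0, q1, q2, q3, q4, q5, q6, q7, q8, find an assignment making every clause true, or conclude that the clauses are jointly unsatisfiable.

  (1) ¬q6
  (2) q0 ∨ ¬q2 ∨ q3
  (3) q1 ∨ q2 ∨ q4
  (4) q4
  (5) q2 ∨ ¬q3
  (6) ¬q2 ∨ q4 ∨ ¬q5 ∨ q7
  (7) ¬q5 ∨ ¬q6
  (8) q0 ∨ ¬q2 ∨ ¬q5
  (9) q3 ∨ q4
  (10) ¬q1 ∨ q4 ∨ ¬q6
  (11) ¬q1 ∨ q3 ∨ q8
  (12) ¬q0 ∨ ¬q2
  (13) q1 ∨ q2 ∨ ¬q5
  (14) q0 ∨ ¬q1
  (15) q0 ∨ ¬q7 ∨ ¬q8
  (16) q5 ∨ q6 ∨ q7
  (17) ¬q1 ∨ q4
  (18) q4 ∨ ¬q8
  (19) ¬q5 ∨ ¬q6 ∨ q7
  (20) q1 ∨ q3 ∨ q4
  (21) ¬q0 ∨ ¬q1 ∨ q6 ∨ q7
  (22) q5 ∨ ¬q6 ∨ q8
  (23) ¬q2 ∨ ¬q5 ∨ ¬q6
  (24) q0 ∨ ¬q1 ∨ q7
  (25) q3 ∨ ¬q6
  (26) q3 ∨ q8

Unit clause (¬q6) forces q6 = False.
Unit clause (q4) forces q4 = True.
Set q0 = True.
  then (¬q0 ∨ ¬q2) forces q2 = False.
  then (q2 ∨ ¬q3) forces q3 = False.
  then (q3 ∨ q8) forces q8 = True.
Set q1 = True.
  then (¬q0 ∨ ¬q1 ∨ q6 ∨ q7) forces q7 = True.
Set q5 = True.
All clauses satisfied.

q0=T, q1=T, q2=F, q3=F, q4=T, q5=T, q6=F, q7=T, q8=T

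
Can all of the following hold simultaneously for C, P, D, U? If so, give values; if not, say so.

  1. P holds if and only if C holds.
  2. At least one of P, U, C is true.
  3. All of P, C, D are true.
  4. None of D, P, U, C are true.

The formula is unsatisfiable.

Case C = True:
  Constraint (4) is violated (C=T) — contradiction.
Case C = False:
  Constraint (3) is violated (C=F) — contradiction.
Both cases fail — unsatisfiable.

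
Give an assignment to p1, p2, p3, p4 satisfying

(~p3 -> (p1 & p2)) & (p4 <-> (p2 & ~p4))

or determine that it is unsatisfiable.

p1 = True, p2 = False, p3 = True, p4 = False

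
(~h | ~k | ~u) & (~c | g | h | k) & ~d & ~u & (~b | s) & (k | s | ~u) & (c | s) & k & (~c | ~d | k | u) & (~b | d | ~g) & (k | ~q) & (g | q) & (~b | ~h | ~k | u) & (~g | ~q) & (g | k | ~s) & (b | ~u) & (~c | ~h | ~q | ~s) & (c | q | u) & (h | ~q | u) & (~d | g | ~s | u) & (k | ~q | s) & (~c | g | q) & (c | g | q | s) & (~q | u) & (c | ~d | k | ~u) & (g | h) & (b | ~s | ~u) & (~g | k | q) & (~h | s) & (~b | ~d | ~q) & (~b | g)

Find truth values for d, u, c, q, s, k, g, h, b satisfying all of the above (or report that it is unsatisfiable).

Unit clause (~d) forces d = False.
Unit clause (~u) forces u = False.
Unit clause (k) forces k = True.
In (~q | u) only ~q is left, so q = False.
In (g | q) only g is left, so g = True.
In (c | q | u) only c is left, so c = True.
In (~b | d | ~g) only ~b is left, so b = False.
Set s = True.
Set h = False.
All clauses satisfied.

d: False, u: False, c: True, q: False, s: True, k: True, g: True, h: False, b: False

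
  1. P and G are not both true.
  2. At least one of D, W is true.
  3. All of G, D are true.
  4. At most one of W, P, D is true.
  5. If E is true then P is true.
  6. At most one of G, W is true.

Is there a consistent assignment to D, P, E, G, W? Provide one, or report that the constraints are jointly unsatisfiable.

D = True; P = False; E = False; G = True; W = False

  (1) P=F, G=T — not both ✓
  (2) {D, W}: 1 true — at least one ✓
  (3) {G, D}: all 2 true ✓
  (4) {W, P, D}: 1 true — at most one ✓
  (5) E=F ⇒ P: vacuous ✓
  (6) {G, W}: 1 true — at most one ✓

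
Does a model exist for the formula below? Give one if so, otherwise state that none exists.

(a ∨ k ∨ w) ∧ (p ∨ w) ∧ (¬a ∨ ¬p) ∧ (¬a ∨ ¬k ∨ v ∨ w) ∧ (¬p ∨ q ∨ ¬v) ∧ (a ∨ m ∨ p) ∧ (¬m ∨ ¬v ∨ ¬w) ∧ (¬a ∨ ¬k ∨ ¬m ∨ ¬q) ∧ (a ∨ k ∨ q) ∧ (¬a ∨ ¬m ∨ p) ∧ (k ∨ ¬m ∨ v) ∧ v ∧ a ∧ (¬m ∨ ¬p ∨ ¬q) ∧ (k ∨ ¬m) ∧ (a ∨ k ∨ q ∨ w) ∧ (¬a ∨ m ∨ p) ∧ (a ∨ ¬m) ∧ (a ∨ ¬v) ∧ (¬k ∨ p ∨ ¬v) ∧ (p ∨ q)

Case a = True:
  (¬a ∨ ¬p) forces p = False.
  (p ∨ w) forces w = True.
  (¬a ∨ ¬m ∨ p) forces m = False.
  Clause (¬a ∨ m ∨ p) is falsified — contradiction.
Case a = False:
  Clause (a) is falsified — contradiction.
Both cases fail, so the formula is unsatisfiable.

Unsatisfiable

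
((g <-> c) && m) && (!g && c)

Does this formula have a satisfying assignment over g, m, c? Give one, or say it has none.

Case g = True: the conjunct !g is False.
Case g = False: the formula simplifies to (!c && m) && c.
  c = True: the conjunct !c is False.
  c = False: the conjunct c is False.
Both cases fail — unsatisfiable.

Unsatisfiable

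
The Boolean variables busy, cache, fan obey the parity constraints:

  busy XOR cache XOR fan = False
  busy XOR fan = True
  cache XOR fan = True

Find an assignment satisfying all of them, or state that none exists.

busy = True, cache = True, fan = False

busy XOR cache XOR fan = T XOR T XOR F = False ✓
busy XOR fan = T XOR F = True ✓
cache XOR fan = T XOR F = True ✓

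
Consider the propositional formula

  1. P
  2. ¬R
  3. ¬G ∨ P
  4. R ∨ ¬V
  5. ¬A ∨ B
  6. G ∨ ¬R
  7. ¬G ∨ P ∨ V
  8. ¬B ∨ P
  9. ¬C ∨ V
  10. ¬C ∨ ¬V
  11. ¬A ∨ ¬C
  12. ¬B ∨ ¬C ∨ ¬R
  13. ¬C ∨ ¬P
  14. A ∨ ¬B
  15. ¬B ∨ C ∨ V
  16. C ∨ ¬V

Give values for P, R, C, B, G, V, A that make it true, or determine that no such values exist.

P = True, R = False, C = False, B = False, G = False, V = False, A = False

Unit clause (P) forces P = True.
Unit clause (¬R) forces R = False.
In (R ∨ ¬V) only ¬V is left, so V = False.
In (¬C ∨ V) only ¬C is left, so C = False.
In (¬B ∨ C ∨ V) only ¬B is left, so B = False.
In (¬A ∨ B) only ¬A is left, so A = False.
Set G = False.
All clauses satisfied.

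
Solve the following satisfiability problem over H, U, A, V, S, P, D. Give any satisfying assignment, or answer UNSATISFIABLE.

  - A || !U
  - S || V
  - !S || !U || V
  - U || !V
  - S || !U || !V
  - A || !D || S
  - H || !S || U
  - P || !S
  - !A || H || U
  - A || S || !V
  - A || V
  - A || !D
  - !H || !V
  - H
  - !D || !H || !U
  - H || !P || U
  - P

H=T; U=F; A=T; V=F; S=T; P=T; D=T

Unit clause (H) forces H = True.
Unit clause (P) forces P = True.
In (!H || !V) only !V is left, so V = False.
In (S || V) only S is left, so S = True.
In (!S || !U || V) only !U is left, so U = False.
In (A || V) only A is left, so A = True.
Set D = True.
All clauses satisfied.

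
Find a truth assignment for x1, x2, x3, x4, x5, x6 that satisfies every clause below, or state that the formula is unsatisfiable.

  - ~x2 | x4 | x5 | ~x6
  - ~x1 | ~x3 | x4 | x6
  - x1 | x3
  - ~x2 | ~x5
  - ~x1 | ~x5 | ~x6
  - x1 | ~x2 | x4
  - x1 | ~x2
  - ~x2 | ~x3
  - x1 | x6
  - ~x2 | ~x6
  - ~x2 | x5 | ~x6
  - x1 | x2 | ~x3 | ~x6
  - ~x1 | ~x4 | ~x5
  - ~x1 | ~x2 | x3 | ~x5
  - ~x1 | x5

Try x1 = False:
  (x1 | x3) forces x3 = True.
  (x1 | ~x2) forces x2 = False.
  (x1 | x6) forces x6 = True.
  clause (x1 | x2 | ~x3 | ~x6) is falsified — backtrack.
So x1 = True.
  then (~x1 | x5) forces x5 = True.
  then (~x2 | ~x5) forces x2 = False.
  then (~x1 | ~x5 | ~x6) forces x6 = False.
  then (~x1 | ~x4 | ~x5) forces x4 = False.
  then (~x1 | ~x3 | x4 | x6) forces x3 = False.
All clauses satisfied.

x1 = True, x2 = False, x3 = False, x4 = False, x5 = True, x6 = False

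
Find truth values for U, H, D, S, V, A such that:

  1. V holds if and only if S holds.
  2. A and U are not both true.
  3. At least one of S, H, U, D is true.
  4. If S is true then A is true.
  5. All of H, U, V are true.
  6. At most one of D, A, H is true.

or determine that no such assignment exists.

Case V = True:
  (1) with V=T forces S = True.
  (4) with S=T forces A = True.
  (2) with A=T forces U = False.
  Constraint (5) is violated (U=F) — contradiction.
Case V = False:
  Constraint (5) is violated (V=F) — contradiction.
Both cases fail — unsatisfiable.

The formula is unsatisfiable.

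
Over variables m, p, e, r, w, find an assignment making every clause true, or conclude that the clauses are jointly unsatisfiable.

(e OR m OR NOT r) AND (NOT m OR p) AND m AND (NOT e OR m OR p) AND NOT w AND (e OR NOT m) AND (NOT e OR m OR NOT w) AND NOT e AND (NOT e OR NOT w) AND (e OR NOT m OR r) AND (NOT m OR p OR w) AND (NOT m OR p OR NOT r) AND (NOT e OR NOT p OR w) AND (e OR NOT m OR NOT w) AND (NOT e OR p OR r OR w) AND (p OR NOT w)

Case e = True:
  Clause (NOT e) is falsified — contradiction.
Case e = False:
  (m) forces m = True.
  Clause (e OR NOT m) is falsified — contradiction.
Both cases fail, so the formula is unsatisfiable.

The formula is unsatisfiable.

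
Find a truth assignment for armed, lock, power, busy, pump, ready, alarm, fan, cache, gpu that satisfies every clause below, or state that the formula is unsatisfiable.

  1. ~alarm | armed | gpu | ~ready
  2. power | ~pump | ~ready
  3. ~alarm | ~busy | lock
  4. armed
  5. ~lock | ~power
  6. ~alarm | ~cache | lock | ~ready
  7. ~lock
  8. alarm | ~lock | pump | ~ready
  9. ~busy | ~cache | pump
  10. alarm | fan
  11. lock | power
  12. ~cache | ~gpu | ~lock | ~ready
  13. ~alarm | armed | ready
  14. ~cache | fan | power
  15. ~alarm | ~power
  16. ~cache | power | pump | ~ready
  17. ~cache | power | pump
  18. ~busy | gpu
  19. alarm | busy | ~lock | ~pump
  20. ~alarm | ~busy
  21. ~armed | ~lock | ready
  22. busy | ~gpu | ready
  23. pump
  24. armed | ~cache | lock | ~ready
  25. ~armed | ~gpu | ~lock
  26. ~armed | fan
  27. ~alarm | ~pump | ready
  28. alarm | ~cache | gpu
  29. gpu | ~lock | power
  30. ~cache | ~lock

armed=T, lock=F, power=T, busy=T, pump=T, ready=T, alarm=F, fan=T, cache=T, gpu=T

Unit clause (armed) forces armed = True.
Unit clause (~lock) forces lock = False.
In (lock | power) only power is left, so power = True.
In (~alarm | ~power) only ~alarm is left, so alarm = False.
Unit clause (pump) forces pump = True.
In (~armed | fan) only fan is left, so fan = True.
Set busy = True.
  then (~busy | gpu) forces gpu = True.
Set ready = True.
Set cache = True.
All clauses satisfied.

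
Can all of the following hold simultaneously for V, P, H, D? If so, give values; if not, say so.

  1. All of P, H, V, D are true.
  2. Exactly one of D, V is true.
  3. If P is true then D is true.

No satisfying assignment exists.

Case V = True:
  (1) forces P = True.
  (1) forces H = True.
  (1) forces D = True.
  Constraint (2) is violated (D=T, V=T) — contradiction.
Case V = False:
  Constraint (1) is violated (V=F) — contradiction.
Both cases fail — unsatisfiable.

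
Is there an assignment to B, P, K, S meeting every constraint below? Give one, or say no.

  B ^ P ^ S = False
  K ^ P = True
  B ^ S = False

B = True; P = False; K = True; S = True

B ^ P ^ S = T ^ F ^ T = False ✓
K ^ P = T ^ F = True ✓
B ^ S = T ^ T = False ✓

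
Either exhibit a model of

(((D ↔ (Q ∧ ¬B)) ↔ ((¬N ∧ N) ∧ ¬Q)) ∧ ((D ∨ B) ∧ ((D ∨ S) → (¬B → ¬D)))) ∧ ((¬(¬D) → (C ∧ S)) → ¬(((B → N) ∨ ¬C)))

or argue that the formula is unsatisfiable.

B=T, D=T, S=F, Q=F, N=T, C=T

  ((D ↔ (Q ∧ ¬B)) ↔ ((¬N ∧ N) ∧ ¬Q)) ∧ ((D ∨ B) ∧ ((D ∨ S) → (¬B → ¬D))) = True
    (D ↔ (Q ∧ ¬B)) ↔ ((¬N ∧ N) ∧ ¬Q) = True
      D ↔ (Q ∧ ¬B) = False
        Q ∧ ¬B = False
          ¬B = False
      (¬N ∧ N) ∧ ¬Q = False
        ¬N ∧ N = False
          ¬N = False
        ¬Q = True
    (D ∨ B) ∧ ((D ∨ S) → (¬B → ¬D)) = True
      D ∨ B = True
      (D ∨ S) → (¬B → ¬D) = True
        D ∨ S = True
        ¬B → ¬D = True
          ¬B = False
          ¬D = False
  (¬(¬D) → (C ∧ S)) → ¬(((B → N) ∨ ¬C)) = True
    ¬(¬D) → (C ∧ S) = False
      ¬(¬D) = True
        ¬D = False
      C ∧ S = False
    ¬(((B → N) ∨ ¬C)) = False
      (B → N) ∨ ¬C = True
        B → N = True
        ¬C = False
Both conjuncts True, so the formula holds.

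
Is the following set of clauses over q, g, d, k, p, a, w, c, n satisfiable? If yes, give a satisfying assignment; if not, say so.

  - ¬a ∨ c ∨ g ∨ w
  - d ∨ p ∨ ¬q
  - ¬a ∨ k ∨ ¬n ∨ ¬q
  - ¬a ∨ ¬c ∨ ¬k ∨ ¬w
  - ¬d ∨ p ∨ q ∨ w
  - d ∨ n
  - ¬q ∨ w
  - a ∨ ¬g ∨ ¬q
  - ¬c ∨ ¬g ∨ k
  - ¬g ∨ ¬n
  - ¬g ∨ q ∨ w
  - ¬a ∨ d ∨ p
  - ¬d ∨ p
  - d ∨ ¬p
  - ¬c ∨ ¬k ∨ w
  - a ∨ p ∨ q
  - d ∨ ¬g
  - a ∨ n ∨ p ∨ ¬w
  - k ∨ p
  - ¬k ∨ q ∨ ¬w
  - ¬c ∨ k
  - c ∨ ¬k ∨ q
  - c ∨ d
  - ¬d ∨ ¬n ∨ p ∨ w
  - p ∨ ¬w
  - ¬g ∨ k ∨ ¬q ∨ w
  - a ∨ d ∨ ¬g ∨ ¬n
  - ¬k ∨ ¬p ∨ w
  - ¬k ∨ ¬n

q: True; g: False; d: True; k: True; p: True; a: False; w: True; c: False; n: False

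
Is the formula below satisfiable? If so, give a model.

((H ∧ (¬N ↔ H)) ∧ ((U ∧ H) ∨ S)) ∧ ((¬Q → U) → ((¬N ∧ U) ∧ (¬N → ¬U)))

H: True, U: False, N: False, S: True, Q: False

  (H ∧ (¬N ↔ H)) ∧ ((U ∧ H) ∨ S) = True
    H ∧ (¬N ↔ H) = True
      ¬N ↔ H = True
        ¬N = True
    (U ∧ H) ∨ S = True
      U ∧ H = False
  (¬Q → U) → ((¬N ∧ U) ∧ (¬N → ¬U)) = True
    ¬Q → U = False
      ¬Q = True
    (¬N ∧ U) ∧ (¬N → ¬U) = False
      ¬N ∧ U = False
        ¬N = True
      ¬N → ¬U = True
        ¬N = True
        ¬U = True
Both conjuncts True, so the formula holds.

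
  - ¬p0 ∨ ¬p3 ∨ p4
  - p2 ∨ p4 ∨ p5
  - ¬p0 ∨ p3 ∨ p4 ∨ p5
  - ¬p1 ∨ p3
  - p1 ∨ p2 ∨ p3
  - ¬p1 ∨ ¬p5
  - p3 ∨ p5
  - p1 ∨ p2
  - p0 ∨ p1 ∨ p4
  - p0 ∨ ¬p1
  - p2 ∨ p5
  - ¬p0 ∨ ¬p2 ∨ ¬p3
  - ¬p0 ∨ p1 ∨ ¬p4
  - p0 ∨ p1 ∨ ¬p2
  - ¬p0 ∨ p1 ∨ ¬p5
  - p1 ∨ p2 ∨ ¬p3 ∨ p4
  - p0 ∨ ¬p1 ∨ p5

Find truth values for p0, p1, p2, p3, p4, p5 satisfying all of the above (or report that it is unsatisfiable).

Case p5 = True:
  (¬p1 ∨ ¬p5) forces p1 = False.
  (p1 ∨ p2) forces p2 = True.
  (p0 ∨ p1 ∨ ¬p2) forces p0 = True.
  Clause (¬p0 ∨ p1 ∨ ¬p5) is falsified — contradiction.
Case p5 = False:
  (p3 ∨ p5) forces p3 = True.
  (p2 ∨ p5) forces p2 = True.
  (¬p0 ∨ ¬p2 ∨ ¬p3) forces p0 = False.
  (p0 ∨ ¬p1) forces p1 = False.
  Clause (p0 ∨ p1 ∨ ¬p2) is falsified — contradiction.
Both cases fail, so the formula is unsatisfiable.

UNSATISFIABLE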